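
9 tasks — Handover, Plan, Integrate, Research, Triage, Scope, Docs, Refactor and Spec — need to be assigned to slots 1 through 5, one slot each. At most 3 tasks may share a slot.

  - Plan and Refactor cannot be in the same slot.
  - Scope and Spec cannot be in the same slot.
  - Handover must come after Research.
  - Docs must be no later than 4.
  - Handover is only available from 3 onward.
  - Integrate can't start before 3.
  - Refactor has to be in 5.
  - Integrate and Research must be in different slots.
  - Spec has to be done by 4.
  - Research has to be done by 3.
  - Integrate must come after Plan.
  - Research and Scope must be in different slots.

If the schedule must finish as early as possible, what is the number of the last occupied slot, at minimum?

The precedence chain requires at least 2 distinct slots.
With at most 3 per slot and 9 tasks, at least 3 slots are needed.
Refactor can't be placed before 5, so the schedule must run through at least slot 5.
5 works (last occupied slot: 5): for example Plan=2, Integrate=3, Refactor=5, Triage=2, Scope=2, Research=1, Spec=1, Docs=1, Handover=3.

5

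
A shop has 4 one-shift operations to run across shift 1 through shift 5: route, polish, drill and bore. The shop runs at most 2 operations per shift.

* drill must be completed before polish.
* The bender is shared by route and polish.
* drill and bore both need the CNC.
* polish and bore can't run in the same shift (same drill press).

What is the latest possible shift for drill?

Downstream work caps drill at shift 4.
drill at shift 4 is achievable: drill -> shift 4, bore -> shift 1, polish -> shift 5, route -> shift 1.

shift 4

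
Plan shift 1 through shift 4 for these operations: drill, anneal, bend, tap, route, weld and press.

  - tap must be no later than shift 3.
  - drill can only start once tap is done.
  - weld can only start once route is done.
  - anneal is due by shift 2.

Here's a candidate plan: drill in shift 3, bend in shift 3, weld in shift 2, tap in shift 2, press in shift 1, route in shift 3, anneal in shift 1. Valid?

No — it violates: weld can only start once route is done

anneal is due by shift 2 — holds.
tap must be no later than shift 3 — holds.
weld can only start once route is done — violated.
drill can only start once tap is done — holds.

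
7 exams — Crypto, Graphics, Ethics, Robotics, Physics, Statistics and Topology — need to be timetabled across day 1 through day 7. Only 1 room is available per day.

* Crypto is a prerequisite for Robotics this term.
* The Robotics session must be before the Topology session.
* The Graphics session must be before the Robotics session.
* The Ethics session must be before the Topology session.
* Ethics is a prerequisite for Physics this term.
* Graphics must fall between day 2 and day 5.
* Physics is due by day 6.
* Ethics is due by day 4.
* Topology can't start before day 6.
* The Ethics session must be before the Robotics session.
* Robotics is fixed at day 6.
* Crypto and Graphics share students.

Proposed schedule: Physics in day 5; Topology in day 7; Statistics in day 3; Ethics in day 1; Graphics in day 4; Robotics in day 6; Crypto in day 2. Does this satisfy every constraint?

Crypto is a prerequisite for Robotics this term — holds.
The Ethics session must be before the Robotics session — holds.
Ethics is due by day 4 — holds.
Crypto and Graphics share students — holds.
The Robotics session must be before the Topology session — holds.
Physics is due by day 6 — holds.
Only 1 room is available per day — holds.
Topology can't start before day 6 — holds.
The Graphics session must be before the Robotics session — holds.
Robotics is fixed at day 6 — holds.
The Ethics session must be before the Topology session — holds.
Ethics is a prerequisite for Physics this term — holds.
Graphics must fall between day 2 and day 5 — holds.

Yes, all constraints hold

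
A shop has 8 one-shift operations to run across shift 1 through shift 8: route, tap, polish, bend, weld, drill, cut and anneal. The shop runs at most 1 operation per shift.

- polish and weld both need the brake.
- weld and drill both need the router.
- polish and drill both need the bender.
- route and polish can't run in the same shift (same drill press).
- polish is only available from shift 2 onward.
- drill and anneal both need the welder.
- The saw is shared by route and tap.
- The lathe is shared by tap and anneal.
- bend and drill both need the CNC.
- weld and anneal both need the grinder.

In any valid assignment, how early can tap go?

tap at shift 1 is achievable: polish -> shift 2, tap -> shift 1, weld -> shift 5, route -> shift 3, drill -> shift 6, anneal -> shift 8, bend -> shift 4, cut -> shift 7.

shift 1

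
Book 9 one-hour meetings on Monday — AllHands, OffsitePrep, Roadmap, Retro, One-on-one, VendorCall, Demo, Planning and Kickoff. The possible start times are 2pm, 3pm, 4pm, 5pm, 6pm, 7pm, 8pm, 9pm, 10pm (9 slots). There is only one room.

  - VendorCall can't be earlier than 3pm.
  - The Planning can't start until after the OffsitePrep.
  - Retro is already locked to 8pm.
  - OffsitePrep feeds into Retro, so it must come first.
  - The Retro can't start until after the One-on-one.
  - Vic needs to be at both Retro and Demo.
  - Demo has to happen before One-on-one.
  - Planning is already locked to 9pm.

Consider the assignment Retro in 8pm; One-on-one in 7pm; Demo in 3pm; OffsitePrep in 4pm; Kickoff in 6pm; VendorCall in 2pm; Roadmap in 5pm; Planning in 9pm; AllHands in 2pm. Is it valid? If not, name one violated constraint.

Retro is already locked to 8pm — holds.
There is only one room — violated.
Demo has to happen before One-on-one — holds.
OffsitePrep feeds into Retro, so it must come first — holds.
The Retro can't start until after the One-on-one — holds.
Vic needs to be at both Retro and Demo — holds.
Planning is already locked to 9pm — holds.
The Planning can't start until after the OffsitePrep — holds.
VendorCall can't be earlier than 3pm — violated.

No. VendorCall can't be earlier than 3pm is not satisfied.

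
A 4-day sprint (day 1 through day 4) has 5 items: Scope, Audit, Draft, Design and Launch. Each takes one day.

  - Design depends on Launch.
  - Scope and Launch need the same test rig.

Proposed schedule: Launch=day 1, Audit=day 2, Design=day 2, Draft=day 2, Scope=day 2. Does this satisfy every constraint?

Valid

Design depends on Launch — holds.
Scope and Launch need the same test rig — holds.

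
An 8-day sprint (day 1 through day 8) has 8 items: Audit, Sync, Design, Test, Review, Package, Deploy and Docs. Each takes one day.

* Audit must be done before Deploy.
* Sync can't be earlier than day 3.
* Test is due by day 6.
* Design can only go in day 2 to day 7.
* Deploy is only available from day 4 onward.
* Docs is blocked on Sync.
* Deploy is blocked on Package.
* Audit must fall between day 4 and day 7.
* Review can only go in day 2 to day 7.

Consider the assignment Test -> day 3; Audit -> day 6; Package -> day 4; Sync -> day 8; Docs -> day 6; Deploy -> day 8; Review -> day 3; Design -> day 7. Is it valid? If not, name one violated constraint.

No. Docs is blocked on Sync is not satisfied.

Deploy is only available from day 4 onward — holds.
Audit must fall between day 4 and day 7 — holds.
Deploy is blocked on Package — holds.
Audit must be done before Deploy — holds.
Test is due by day 6 — holds.
Review can only go in day 2 to day 7 — holds.
Design can only go in day 2 to day 7 — holds.
Docs is blocked on Sync — violated.
Sync can't be earlier than day 3 — holds.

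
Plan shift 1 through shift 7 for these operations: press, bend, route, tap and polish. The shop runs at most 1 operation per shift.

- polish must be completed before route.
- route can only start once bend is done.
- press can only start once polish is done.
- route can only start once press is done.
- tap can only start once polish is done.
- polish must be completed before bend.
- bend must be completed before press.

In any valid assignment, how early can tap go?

shift 2

Precedence pushes tap to at least shift 2.
tap at shift 2 is achievable: press=shift 4; bend=shift 3; tap=shift 2; polish=shift 1; route=shift 5.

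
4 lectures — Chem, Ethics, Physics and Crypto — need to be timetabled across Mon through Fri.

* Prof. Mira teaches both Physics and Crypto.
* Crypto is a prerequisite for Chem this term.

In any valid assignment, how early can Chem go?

Precedence pushes Chem to at least Tue.
Chem at Tue is achievable: Chem=Tue; Crypto=Mon; Ethics=Mon; Physics=Tue.

Tue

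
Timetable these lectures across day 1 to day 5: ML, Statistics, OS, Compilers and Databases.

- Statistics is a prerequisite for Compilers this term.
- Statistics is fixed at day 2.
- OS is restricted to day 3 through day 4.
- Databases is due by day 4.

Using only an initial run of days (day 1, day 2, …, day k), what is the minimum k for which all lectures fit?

The precedence chain requires at least 2 distinct days.
OS can't be placed before day 3, so the schedule must run through at least day 3.
3 works (last occupied day: day 3): for example Databases -> day 1, ML -> day 1, Statistics -> day 2, Compilers -> day 3, OS -> day 3.

3 days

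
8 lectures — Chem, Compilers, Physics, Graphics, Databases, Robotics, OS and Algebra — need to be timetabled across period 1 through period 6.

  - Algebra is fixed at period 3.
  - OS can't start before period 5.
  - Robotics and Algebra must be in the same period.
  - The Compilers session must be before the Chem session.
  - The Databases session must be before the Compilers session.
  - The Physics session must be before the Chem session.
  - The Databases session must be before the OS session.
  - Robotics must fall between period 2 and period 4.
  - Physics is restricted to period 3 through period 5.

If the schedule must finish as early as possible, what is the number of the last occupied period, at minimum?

5

The precedence chain requires at least 3 distinct periods.
OS can't be placed before period 5, so the schedule must run through at least period 5.
5 works (last occupied period: period 5): for example Compilers=period 2; Databases=period 1; Algebra=period 3; Chem=period 4; Robotics=period 3; OS=period 5; Physics=period 3; Graphics=period 1.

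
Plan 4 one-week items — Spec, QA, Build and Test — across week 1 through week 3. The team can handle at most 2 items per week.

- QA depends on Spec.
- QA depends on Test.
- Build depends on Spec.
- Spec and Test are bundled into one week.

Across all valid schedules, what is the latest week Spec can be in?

week 2

Downstream work caps Spec at week 2.
Spec at week 2 is achievable: Test in week 2; Spec in week 2; QA in week 3; Build in week 3.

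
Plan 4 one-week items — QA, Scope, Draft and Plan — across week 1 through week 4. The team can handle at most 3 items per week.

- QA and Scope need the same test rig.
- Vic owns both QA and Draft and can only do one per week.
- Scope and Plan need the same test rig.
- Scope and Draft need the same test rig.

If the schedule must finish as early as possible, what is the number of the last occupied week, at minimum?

With at most 3 per week and 4 tasks, at least 2 weeks are needed.
Could 2 weeks be enough, i.e. nothing placed later than week 2? No: QA, Scope and Draft must all be in different weeks (QA/Scope can't share; QA/Draft can't share; Scope/Draft can't share), but only 2 weeks are available: 3 tasks can't fit in 2 distinct weeks.
So 2 weeks is not enough.
3 works (last occupied week: week 3): for example Scope=week 2; Draft=week 3; QA=week 1; Plan=week 1.

3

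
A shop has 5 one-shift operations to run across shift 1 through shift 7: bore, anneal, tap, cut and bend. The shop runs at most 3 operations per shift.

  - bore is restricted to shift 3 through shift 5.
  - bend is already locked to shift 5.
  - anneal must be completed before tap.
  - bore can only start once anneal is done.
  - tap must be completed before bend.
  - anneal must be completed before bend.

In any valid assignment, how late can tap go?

shift 4

Precedence pushes tap to at least shift 2; downstream work caps tap at shift 4.
tap at shift 4 is achievable: anneal in shift 1; bend in shift 5; tap in shift 4; cut in shift 1; bore in shift 3.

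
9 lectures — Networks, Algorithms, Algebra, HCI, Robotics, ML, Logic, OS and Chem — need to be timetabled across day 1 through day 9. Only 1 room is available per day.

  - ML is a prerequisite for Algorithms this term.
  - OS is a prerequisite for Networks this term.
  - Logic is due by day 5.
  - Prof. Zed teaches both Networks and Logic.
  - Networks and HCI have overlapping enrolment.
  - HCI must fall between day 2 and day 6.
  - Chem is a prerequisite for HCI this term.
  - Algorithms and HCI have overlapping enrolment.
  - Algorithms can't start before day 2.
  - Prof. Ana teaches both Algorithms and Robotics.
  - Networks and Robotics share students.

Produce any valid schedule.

ML in day 4, Algorithms in day 5, HCI in day 2, Logic in day 3, Networks in day 7, Robotics in day 9, OS in day 6, Algebra in day 8, Chem in day 1

Checking: Chem(day 1) before HCI(day 2); ML(day 4) before Algorithms(day 5); OS(day 6) before Networks(day 7); Networks(day 7) != Robotics(day 9); Algorithms(day 5) != Robotics(day 9); Algorithms(day 5) != HCI(day 2); Networks(day 7) != Logic(day 3); Networks(day 7) != HCI(day 2); HCI=day 2 in [day 2,day 6]; Algorithms=day 5 in [day 2,day 9]; Logic=day 3 in [day 1,day 5]; max 1 per day (cap 1).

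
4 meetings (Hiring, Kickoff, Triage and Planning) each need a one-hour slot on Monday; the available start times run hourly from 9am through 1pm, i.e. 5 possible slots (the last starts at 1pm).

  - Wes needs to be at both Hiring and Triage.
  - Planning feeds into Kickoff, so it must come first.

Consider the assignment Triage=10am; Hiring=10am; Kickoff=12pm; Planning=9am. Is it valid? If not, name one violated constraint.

Wes needs to be at both Hiring and Triage — violated.
Planning feeds into Kickoff, so it must come first — holds.

No — it violates: Wes needs to be at both Hiring and Triage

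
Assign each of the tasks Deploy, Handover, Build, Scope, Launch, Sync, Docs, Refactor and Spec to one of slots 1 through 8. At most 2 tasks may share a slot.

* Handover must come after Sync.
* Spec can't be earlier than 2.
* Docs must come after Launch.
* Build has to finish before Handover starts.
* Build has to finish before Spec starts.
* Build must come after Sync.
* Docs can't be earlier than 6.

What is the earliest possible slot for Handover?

Precedence pushes Handover to at least 3.
Handover at 3 is achievable: Refactor -> 4; Launch -> 1; Scope -> 4; Handover -> 3; Deploy -> 2; Sync -> 1; Docs -> 6; Build -> 2; Spec -> 3.

3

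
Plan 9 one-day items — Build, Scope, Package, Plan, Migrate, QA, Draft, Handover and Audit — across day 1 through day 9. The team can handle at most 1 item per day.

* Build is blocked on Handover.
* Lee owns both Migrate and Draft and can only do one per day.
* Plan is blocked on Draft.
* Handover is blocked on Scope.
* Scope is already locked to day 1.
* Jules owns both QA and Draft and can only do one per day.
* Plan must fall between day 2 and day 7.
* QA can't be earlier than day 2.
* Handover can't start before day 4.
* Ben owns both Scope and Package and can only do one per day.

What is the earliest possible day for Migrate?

Migrate at day 2 is achievable: Package=day 8; Plan=day 5; Build=day 7; Draft=day 3; Audit=day 9; Handover=day 4; Migrate=day 2; QA=day 6; Scope=day 1.
Nothing earlier works — the conflict and capacity constraints rule out every day before day 2.

day 2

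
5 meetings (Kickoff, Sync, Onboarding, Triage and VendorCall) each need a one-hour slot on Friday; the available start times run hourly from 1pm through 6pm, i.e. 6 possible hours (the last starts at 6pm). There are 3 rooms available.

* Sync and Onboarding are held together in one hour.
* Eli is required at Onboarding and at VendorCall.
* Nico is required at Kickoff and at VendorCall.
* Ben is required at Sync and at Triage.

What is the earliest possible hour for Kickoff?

Kickoff at 1pm is achievable: Kickoff=1pm, VendorCall=2pm, Onboarding=1pm, Sync=1pm, Triage=2pm.

1pm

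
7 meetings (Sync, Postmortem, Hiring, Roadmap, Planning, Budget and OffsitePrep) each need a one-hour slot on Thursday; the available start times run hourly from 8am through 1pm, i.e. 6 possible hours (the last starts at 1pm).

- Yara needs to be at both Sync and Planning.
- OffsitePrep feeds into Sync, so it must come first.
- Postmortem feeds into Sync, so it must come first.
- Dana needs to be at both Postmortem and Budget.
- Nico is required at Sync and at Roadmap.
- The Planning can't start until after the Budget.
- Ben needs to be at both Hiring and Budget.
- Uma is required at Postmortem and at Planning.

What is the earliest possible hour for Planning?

9am

Precedence pushes Planning to at least 9am.
Planning at 9am is achievable: Roadmap in 8am, Hiring in 9am, Planning in 9am, Postmortem in 10am, Budget in 8am, OffsitePrep in 8am, Sync in 11am.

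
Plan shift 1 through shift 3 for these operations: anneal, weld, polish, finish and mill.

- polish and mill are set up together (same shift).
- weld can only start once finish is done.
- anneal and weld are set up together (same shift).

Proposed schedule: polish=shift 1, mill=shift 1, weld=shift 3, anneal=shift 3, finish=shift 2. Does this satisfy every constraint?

anneal and weld are set up together (same shift) — holds.
weld can only start once finish is done — holds.
polish and mill are set up together (same shift) — holds.

Yes, all constraints hold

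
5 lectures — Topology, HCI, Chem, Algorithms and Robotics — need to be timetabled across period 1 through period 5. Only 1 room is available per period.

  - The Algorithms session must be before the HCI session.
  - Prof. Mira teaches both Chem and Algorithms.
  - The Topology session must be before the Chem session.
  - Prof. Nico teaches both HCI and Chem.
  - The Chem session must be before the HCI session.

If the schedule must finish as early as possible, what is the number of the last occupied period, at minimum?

The precedence chain requires at least 3 distinct periods.
With at most 1 per period and 5 lectures, at least 5 periods are needed.
5 works (last occupied period: period 5): for example HCI=period 4; Chem=period 2; Topology=period 1; Algorithms=period 3; Robotics=period 5.

period 5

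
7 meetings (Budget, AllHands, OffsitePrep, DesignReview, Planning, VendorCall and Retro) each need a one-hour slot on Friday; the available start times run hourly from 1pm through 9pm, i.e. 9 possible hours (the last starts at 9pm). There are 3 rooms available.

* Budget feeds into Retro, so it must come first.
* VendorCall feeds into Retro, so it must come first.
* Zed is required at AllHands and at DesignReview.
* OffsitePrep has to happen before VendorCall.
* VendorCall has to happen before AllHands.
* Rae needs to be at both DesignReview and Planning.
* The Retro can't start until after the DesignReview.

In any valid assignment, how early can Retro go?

Precedence pushes Retro to at least 3pm.
Retro at 3pm is achievable: OffsitePrep=1pm; Planning=2pm; Retro=3pm; VendorCall=2pm; DesignReview=1pm; Budget=1pm; AllHands=3pm.

3pm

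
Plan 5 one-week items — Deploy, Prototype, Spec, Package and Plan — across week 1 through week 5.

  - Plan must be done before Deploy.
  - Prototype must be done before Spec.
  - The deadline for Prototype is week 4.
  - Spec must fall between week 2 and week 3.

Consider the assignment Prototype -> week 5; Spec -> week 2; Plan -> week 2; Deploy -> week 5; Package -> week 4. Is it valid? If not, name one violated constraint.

No — it violates: The deadline for Prototype is week 4

Spec must fall between week 2 and week 3 — holds.
Prototype must be done before Spec — violated.
Plan must be done before Deploy — holds.
The deadline for Prototype is week 4 — violated.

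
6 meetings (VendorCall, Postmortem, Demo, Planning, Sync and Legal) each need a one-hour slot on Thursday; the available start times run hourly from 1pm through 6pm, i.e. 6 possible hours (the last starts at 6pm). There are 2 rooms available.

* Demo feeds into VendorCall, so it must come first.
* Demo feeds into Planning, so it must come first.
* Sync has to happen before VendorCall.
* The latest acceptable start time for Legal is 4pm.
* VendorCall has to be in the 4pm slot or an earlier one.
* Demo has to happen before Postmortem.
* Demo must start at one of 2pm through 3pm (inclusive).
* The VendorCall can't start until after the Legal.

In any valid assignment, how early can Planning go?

Precedence pushes Planning to at least 3pm.
Planning at 3pm is achievable: Legal in 1pm; Demo in 2pm; Sync in 1pm; VendorCall in 3pm; Planning in 3pm; Postmortem in 4pm.

3pm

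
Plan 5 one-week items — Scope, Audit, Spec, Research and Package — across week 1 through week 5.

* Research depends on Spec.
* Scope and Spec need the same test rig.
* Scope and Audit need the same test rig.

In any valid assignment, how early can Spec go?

week 1

Downstream work caps Spec at week 4.
Spec at week 1 is achievable: Package in week 1, Spec in week 1, Audit in week 1, Research in week 2, Scope in week 2.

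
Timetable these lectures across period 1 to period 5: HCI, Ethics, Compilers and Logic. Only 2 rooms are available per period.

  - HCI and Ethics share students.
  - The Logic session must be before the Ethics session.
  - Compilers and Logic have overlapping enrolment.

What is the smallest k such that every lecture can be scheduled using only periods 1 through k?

The precedence chain requires at least 2 distinct periods.
With at most 2 per period and 4 lectures, at least 2 periods are needed.
2 works (last occupied period: period 2): for example Ethics -> period 2; Logic -> period 1; HCI -> period 1; Compilers -> period 2.

2 periods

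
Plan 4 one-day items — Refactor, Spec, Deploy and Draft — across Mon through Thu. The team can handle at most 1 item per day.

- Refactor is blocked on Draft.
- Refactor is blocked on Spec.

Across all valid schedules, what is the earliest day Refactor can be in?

Precedence pushes Refactor to at least Tue.
Refactor at Wed is achievable: Spec in Mon, Refactor in Wed, Draft in Tue, Deploy in Thu.
Nothing earlier works — the capacity limit rule out every day before Wed.

Wed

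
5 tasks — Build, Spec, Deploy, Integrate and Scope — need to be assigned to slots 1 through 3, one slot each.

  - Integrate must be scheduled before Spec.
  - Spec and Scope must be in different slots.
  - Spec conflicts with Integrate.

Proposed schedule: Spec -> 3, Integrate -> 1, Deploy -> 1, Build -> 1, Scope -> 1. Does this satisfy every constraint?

Spec conflicts with Integrate — holds.
Integrate must be scheduled before Spec — holds.
Spec and Scope must be in different slots — holds.

Yes, all constraints hold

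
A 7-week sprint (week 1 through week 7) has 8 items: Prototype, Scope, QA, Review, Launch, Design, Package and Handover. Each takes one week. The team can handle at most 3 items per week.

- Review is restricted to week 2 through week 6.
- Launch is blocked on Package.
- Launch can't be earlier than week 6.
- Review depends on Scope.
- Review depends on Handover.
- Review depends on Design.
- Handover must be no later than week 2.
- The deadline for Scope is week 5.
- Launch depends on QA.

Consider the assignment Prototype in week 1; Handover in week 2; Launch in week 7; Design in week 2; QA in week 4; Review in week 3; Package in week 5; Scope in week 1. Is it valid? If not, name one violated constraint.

Yes, all constraints hold

The deadline for Scope is week 5 — holds.
The team can handle at most 3 items per week — holds.
Review depends on Handover — holds.
Launch can't be earlier than week 6 — holds.
Review depends on Design — holds.
Review is restricted to week 2 through week 6 — holds.
Launch is blocked on Package — holds.
Launch depends on QA — holds.
Handover must be no later than week 2 — holds.
Review depends on Scope — holds.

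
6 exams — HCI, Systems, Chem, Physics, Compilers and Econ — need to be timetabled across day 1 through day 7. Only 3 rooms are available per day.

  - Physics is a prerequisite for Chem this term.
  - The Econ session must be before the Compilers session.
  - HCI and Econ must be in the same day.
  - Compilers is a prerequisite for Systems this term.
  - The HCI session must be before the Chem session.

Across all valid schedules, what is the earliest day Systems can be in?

day 3

Precedence pushes Systems to at least day 3.
Systems at day 3 is achievable: Econ in day 1; Compilers in day 2; Chem in day 2; Systems in day 3; Physics in day 1; HCI in day 1.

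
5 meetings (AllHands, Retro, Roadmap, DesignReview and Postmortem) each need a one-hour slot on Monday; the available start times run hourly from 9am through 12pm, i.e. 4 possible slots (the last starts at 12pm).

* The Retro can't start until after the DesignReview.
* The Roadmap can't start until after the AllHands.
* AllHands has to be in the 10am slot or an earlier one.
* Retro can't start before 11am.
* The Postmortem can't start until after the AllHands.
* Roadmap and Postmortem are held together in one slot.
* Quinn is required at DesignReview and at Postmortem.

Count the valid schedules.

Splitting on AllHands: it can be 9am (12), 10am (9). Listing each branch's schedules as (Retro, Roadmap, DesignReview, Postmortem):
AllHands=9am: (11am,10am,9am,10am) (11am,11am,9am,11am) (11am,11am,10am,11am) (11am,12pm,9am,12pm) (11am,12pm,10am,12pm) (12pm,10am,9am,10am) (12pm,10am,11am,10am) (12pm,11am,9am,11am) (12pm,11am,10am,11am) (12pm,12pm,9am,12pm) (12pm,12pm,10am,12pm) (12pm,12pm,11am,12pm) — 12.
AllHands=10am: (11am,11am,9am,11am) (11am,11am,10am,11am) (11am,12pm,9am,12pm) (11am,12pm,10am,12pm) (12pm,11am,9am,11am) (12pm,11am,10am,11am) (12pm,12pm,9am,12pm) (12pm,12pm,10am,12pm) (12pm,12pm,11am,12pm) — 9.
Summing: 12 + 9 = 21.

21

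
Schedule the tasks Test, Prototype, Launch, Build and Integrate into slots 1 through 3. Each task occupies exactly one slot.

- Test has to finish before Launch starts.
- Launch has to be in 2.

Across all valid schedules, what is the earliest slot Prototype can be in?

Prototype at 1 is achievable: Launch -> 2, Prototype -> 1, Integrate -> 1, Test -> 1, Build -> 1.

1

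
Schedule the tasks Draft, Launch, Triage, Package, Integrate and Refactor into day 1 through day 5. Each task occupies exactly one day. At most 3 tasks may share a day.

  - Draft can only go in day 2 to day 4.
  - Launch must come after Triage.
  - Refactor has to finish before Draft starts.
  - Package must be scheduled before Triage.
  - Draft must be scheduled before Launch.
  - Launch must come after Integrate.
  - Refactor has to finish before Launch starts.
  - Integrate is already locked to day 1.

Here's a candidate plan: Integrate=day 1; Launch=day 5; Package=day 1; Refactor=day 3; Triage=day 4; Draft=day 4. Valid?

At most 3 tasks may share a day — holds.
Launch must come after Triage — holds.
Package must be scheduled before Triage — holds.
Integrate is already locked to day 1 — holds.
Refactor has to finish before Draft starts — holds.
Draft can only go in day 2 to day 4 — holds.
Refactor has to finish before Launch starts — holds.
Launch must come after Integrate — holds.
Draft must be scheduled before Launch — holds.

Yes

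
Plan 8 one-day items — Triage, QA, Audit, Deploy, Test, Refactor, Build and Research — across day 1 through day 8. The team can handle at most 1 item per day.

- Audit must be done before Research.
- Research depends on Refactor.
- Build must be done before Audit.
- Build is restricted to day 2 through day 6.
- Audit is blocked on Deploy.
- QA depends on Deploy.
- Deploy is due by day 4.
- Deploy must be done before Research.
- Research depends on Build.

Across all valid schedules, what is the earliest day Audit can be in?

day 3

Precedence pushes Audit to at least day 3; downstream work caps Audit at day 7.
Audit at day 3 is achievable: Build in day 2, Refactor in day 4, Deploy in day 1, QA in day 6, Test in day 8, Triage in day 7, Audit in day 3, Research in day 5.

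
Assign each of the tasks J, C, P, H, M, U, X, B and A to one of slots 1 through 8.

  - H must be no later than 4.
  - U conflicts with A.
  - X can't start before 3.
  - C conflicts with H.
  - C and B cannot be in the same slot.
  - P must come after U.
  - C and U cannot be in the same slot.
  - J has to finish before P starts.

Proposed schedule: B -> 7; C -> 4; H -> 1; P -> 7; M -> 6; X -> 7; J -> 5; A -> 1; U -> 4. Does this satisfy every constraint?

No — it violates: C and U cannot be in the same slot

C conflicts with H — holds.
X can't start before 3 — holds.
P must come after U — holds.
C and B cannot be in the same slot — holds.
U conflicts with A — holds.
H must be no later than 4 — holds.
J has to finish before P starts — holds.
C and U cannot be in the same slot — violated.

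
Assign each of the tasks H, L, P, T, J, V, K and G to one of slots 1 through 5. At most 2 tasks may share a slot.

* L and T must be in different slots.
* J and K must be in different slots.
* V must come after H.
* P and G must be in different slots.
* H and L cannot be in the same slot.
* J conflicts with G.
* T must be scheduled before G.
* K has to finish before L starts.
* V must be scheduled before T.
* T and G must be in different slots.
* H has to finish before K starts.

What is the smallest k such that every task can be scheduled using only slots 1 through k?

The precedence chain requires at least 4 distinct slots.
With at most 2 per slot and 8 tasks, at least 4 slots are needed.
4 works (last occupied slot: 4): for example P=1, L=4, K=2, G=4, J=3, V=2, T=3, H=1.

4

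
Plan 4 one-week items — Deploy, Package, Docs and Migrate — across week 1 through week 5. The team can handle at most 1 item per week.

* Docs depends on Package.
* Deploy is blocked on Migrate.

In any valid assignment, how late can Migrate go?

Downstream work caps Migrate at week 4.
Migrate at week 4 is achievable: Docs -> week 2, Migrate -> week 4, Package -> week 1, Deploy -> week 5.

week 4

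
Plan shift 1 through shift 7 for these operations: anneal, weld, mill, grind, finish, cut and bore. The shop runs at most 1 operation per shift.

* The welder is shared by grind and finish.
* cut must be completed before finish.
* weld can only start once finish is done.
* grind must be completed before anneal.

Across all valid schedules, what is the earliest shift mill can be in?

mill at shift 1 is achievable: bore in shift 7, mill in shift 1, grind in shift 4, cut in shift 2, finish in shift 3, weld in shift 6, anneal in shift 5.

shift 1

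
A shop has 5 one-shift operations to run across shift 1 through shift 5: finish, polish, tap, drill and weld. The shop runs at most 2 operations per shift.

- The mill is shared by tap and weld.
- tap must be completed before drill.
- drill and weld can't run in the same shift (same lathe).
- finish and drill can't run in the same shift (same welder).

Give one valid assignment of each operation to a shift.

weld -> shift 3, tap -> shift 1, polish -> shift 2, drill -> shift 2, finish -> shift 1

Checking: tap(shift 1) before drill(shift 2); drill(shift 2) != weld(shift 3); tap(shift 1) != weld(shift 3); finish(shift 1) != drill(shift 2); max 2 per shift (cap 2).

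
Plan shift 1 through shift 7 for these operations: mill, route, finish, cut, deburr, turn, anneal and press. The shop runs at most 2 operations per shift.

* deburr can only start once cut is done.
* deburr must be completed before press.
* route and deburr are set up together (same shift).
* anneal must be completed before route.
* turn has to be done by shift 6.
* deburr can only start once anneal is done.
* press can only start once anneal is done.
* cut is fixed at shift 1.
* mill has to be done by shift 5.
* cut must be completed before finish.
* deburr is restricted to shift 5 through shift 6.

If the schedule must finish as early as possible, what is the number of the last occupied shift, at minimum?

shift 6

The precedence chain requires at least 3 distinct shifts.
With at most 2 per shift and 8 operations, at least 4 shifts are needed.
Propagating the time windows through the other constraints, press can't land before shift 6, so the schedule must run through at least shift 6.
6 works (last occupied shift: shift 6): for example route in shift 5; press in shift 6; cut in shift 1; anneal in shift 2; deburr in shift 5; mill in shift 1; turn in shift 3; finish in shift 2.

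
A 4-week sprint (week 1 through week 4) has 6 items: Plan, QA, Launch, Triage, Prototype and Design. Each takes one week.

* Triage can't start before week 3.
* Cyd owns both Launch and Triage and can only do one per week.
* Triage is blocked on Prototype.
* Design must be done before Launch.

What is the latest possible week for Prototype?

week 3

Downstream work caps Prototype at week 3.
Prototype at week 3 is achievable: Design=week 1; QA=week 1; Prototype=week 3; Triage=week 4; Launch=week 2; Plan=week 1.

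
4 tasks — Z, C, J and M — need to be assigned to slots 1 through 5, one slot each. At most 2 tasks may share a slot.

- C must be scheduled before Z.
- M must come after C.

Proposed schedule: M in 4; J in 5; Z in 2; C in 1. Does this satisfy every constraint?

Yes

At most 2 tasks may share a slot — holds.
C must be scheduled before Z — holds.
M must come after C — holds.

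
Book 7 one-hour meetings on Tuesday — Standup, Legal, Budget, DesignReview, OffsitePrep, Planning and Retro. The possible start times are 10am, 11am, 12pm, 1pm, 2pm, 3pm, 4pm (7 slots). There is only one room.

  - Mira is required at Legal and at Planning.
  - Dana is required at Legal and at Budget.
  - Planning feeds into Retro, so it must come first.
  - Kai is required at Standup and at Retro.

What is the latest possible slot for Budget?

4pm

Budget at 4pm is achievable: Retro -> 11am; Budget -> 4pm; Planning -> 10am; Standup -> 12pm; Legal -> 1pm; OffsitePrep -> 3pm; DesignReview -> 2pm.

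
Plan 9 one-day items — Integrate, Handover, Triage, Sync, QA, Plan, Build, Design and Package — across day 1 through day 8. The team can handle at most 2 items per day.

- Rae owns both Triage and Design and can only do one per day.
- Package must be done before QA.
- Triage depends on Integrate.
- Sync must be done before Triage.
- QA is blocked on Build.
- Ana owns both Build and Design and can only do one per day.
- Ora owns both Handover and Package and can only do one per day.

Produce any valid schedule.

Plan in day 3, QA in day 4, Design in day 5, Triage in day 2, Package in day 3, Integrate in day 1, Sync in day 1, Handover in day 4, Build in day 2

Checking: Build(day 2) before QA(day 4); Sync(day 1) before Triage(day 2); Integrate(day 1) before Triage(day 2); Package(day 3) before QA(day 4); Build(day 2) != Design(day 5); Handover(day 4) != Package(day 3); Triage(day 2) != Design(day 5); max 2 per day (cap 2).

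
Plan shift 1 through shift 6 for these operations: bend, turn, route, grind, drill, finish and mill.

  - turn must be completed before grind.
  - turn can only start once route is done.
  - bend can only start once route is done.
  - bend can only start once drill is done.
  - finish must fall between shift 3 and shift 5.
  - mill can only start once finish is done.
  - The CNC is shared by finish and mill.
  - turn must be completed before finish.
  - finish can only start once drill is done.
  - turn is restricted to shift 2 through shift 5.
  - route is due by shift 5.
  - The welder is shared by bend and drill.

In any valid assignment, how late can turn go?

shift 4

Turn is available from shift 2; turn's own window allows nothing later than shift 5; downstream work caps turn at shift 4.
turn at shift 4 is achievable: grind -> shift 5; mill -> shift 6; finish -> shift 5; bend -> shift 2; turn -> shift 4; route -> shift 1; drill -> shift 1.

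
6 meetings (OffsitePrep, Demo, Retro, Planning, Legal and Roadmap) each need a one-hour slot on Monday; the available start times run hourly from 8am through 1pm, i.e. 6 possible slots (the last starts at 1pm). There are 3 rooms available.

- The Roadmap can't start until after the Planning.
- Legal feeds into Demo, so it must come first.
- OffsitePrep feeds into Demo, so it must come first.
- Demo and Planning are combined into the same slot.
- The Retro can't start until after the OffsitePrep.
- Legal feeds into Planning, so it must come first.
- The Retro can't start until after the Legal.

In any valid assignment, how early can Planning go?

9am

Precedence pushes Planning to at least 9am; downstream work caps Planning at 12pm.
Planning at 9am is achievable: OffsitePrep -> 8am, Legal -> 8am, Planning -> 9am, Roadmap -> 10am, Retro -> 9am, Demo -> 9am.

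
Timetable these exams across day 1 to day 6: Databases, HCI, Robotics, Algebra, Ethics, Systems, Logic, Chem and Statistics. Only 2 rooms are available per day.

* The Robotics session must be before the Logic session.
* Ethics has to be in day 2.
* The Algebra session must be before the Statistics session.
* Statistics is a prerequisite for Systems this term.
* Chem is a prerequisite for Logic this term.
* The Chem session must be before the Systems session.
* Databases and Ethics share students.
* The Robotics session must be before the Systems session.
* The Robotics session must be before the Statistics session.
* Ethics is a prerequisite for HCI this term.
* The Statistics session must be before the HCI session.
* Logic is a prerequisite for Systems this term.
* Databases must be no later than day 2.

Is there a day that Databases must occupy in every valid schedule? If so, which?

Databases's window is day 1–day 2.
Ethics is fixed at day 2, and Databases can't share a day with Ethics.
So Databases must be day 1.

day 1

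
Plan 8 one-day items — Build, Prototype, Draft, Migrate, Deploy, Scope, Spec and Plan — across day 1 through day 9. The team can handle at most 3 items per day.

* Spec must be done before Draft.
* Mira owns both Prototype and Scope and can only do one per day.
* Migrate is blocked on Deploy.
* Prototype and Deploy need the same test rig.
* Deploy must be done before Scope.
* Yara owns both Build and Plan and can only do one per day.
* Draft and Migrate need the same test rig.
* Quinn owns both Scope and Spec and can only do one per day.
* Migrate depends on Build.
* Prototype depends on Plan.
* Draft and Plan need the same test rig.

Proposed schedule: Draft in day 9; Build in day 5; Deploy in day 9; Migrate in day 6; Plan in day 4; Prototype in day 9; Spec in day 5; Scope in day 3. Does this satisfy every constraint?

Spec must be done before Draft — holds.
Migrate depends on Build — holds.
Mira owns both Prototype and Scope and can only do one per day — holds.
Prototype depends on Plan — holds.
Draft and Migrate need the same test rig — holds.
Yara owns both Build and Plan and can only do one per day — holds.
Draft and Plan need the same test rig — holds.
The team can handle at most 3 items per day — holds.
Deploy must be done before Scope — violated.
Prototype and Deploy need the same test rig — violated.
Quinn owns both Scope and Spec and can only do one per day — holds.
Migrate is blocked on Deploy — violated.

Invalid. Prototype and Deploy need the same test rig.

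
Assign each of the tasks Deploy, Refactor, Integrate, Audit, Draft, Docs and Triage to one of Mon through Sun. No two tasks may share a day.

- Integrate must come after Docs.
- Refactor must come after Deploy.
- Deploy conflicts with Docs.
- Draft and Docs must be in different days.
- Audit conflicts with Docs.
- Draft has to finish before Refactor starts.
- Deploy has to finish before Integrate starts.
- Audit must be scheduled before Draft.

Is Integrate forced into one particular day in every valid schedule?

Integrate can be Wed (e.g. Refactor in Sat; Audit in Thu; Deploy in Mon; Docs in Tue; Integrate in Wed; Draft in Fri; Triage in Sun) or Thu (e.g. Triage=Sun, Docs=Wed, Refactor=Sat, Integrate=Thu, Deploy=Mon, Audit=Tue, Draft=Fri).

No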